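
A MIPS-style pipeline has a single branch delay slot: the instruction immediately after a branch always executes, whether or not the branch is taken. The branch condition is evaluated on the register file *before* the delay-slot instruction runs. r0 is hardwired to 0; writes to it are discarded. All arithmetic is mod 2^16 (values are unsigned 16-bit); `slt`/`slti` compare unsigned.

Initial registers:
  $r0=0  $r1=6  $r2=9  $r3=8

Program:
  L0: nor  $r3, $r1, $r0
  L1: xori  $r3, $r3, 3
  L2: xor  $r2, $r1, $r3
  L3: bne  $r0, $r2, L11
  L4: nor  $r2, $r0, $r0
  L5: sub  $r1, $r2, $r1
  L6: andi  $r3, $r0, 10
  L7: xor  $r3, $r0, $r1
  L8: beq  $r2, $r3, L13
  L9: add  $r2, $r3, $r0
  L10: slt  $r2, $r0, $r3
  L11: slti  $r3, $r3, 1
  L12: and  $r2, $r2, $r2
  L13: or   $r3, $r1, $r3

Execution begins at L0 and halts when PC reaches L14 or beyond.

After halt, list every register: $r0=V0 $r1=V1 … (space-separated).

PC=0  nor  $r3, $r1, $r0     | $r0=0 $r1=6 $r2=9 $r3=65529
PC=1  xori  $r3, $r3, 3      | $r0=0 $r1=6 $r2=9 $r3=65530
PC=2  xor  $r2, $r1, $r3     | $r0=0 $r1=6 $r2=65532 $r3=65530
PC=3  bne  $r0, $r2, L11     | $r0=0 $r1=6 $r2=65532 $r3=65530  [TAKEN]
PC=4  nor  $r2, $r0, $r0     | $r0=0 $r1=6 $r2=65535 $r3=65530
PC=11 slti  $r3, $r3, 1      | $r0=0 $r1=6 $r2=65535 $r3=0
PC=12 and  $r2, $r2, $r2     | $r0=0 $r1=6 $r2=65535 $r3=0
PC=13 or   $r3, $r1, $r3     | $r0=0 $r1=6 $r2=65535 $r3=6

$r0=0 $r1=6 $r2=65535 $r3=6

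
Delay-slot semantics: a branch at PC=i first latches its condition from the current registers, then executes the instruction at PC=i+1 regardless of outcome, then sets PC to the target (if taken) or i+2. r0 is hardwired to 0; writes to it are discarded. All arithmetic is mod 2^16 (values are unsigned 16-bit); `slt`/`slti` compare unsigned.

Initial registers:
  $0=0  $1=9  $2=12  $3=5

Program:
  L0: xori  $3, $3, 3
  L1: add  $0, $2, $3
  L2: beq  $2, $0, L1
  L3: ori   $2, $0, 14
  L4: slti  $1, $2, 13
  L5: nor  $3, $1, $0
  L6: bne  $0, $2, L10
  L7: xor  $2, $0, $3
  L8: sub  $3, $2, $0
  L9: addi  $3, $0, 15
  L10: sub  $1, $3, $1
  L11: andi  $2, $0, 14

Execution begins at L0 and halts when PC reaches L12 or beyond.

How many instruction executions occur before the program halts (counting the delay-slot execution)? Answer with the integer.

[0] xori  $3, $3, 3  →  {$0:0, $1:9, $2:12, $3:6}
[1] add  $0, $2, $3  →  {$0:0, $1:9, $2:12, $3:6}
[2] beq  $2, $0, L1  →  {$0:0, $1:9, $2:12, $3:6}  ⟨branch fallthrough⟩
[3] ori   $2, $0, 14  →  {$0:0, $1:9, $2:14, $3:6}
[4] slti  $1, $2, 13  →  {$0:0, $1:0, $2:14, $3:6}
[5] nor  $3, $1, $0  →  {$0:0, $1:0, $2:14, $3:65535}
[6] bne  $0, $2, L10  →  {$0:0, $1:0, $2:14, $3:65535}  ⟨branch taken⟩
[7] xor  $2, $0, $3  →  {$0:0, $1:0, $2:65535, $3:65535}
[10] sub  $1, $3, $1  →  {$0:0, $1:65535, $2:65535, $3:65535}
[11] andi  $2, $0, 14  →  {$0:0, $1:65535, $2:0, $3:65535}

10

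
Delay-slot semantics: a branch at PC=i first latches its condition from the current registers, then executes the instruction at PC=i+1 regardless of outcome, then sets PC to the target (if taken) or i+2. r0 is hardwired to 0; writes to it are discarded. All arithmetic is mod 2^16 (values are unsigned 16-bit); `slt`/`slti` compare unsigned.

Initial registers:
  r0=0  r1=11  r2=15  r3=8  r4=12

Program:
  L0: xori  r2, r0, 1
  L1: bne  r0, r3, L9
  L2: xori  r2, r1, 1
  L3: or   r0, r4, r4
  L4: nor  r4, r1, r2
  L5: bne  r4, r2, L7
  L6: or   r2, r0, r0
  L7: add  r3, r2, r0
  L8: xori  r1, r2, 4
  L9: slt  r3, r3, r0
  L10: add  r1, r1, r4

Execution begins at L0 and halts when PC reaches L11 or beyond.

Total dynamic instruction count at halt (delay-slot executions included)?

PC=0  xori  r2, r0, 1        | r0=0 r1=11 r2=1 r3=8 r4=12
PC=1  bne  r0, r3, L9        | r0=0 r1=11 r2=1 r3=8 r4=12  [TAKEN]
PC=2  xori  r2, r1, 1        | r0=0 r1=11 r2=10 r3=8 r4=12
PC=9  slt  r3, r3, r0        | r0=0 r1=11 r2=10 r3=0 r4=12
PC=10 add  r1, r1, r4        | r0=0 r1=23 r2=10 r3=0 r4=12

5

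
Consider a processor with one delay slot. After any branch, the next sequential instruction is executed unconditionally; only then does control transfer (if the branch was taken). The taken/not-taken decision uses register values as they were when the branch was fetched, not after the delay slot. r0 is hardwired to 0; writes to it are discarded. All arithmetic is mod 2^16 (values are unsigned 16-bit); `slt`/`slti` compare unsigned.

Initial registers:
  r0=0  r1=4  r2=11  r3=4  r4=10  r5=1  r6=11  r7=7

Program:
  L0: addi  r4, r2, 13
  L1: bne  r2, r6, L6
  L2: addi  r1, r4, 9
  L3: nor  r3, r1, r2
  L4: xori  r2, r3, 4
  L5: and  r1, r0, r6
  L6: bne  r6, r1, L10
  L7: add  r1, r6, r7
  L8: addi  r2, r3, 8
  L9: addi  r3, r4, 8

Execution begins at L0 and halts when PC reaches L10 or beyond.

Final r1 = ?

18

  step pc=0: addi  r4, r2, 13  regs=(0,4,11,4,24,1,11,7)
  step pc=1: bne  r2, r6, L6  cond=F  regs=(0,4,11,4,24,1,11,7)
  step pc=2: addi  r1, r4, 9  regs=(0,33,11,4,24,1,11,7)
  step pc=3: nor  r3, r1, r2  regs=(0,33,11,65492,24,1,11,7)
  step pc=4: xori  r2, r3, 4  regs=(0,33,65488,65492,24,1,11,7)
  step pc=5: and  r1, r0, r6  regs=(0,0,65488,65492,24,1,11,7)
  step pc=6: bne  r6, r1, L10  cond=T  regs=(0,0,65488,65492,24,1,11,7)
  step pc=7: add  r1, r6, r7  regs=(0,18,65488,65492,24,1,11,7)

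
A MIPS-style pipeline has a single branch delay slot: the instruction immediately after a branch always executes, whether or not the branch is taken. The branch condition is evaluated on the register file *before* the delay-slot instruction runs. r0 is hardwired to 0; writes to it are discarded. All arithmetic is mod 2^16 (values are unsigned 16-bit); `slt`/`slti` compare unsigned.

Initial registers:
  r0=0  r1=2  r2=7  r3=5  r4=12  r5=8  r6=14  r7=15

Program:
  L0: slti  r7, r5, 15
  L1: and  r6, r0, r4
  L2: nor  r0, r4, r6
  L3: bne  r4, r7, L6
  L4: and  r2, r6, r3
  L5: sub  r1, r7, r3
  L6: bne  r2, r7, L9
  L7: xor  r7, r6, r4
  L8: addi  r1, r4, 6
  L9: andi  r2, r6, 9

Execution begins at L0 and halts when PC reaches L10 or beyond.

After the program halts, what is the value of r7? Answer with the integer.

12

PC=0  slti  r7, r5, 15       | r0=0 r1=2 r2=7 r3=5 r4=12 r5=8 r6=14 r7=1
PC=1  and  r6, r0, r4        | r0=0 r1=2 r2=7 r3=5 r4=12 r5=8 r6=0 r7=1
PC=2  nor  r0, r4, r6        | r0=0 r1=2 r2=7 r3=5 r4=12 r5=8 r6=0 r7=1
PC=3  bne  r4, r7, L6        | r0=0 r1=2 r2=7 r3=5 r4=12 r5=8 r6=0 r7=1  [TAKEN]
PC=4  and  r2, r6, r3        | r0=0 r1=2 r2=0 r3=5 r4=12 r5=8 r6=0 r7=1
PC=6  bne  r2, r7, L9        | r0=0 r1=2 r2=0 r3=5 r4=12 r5=8 r6=0 r7=1  [TAKEN]
PC=7  xor  r7, r6, r4        | r0=0 r1=2 r2=0 r3=5 r4=12 r5=8 r6=0 r7=12
PC=9  andi  r2, r6, 9        | r0=0 r1=2 r2=0 r3=5 r4=12 r5=8 r6=0 r7=12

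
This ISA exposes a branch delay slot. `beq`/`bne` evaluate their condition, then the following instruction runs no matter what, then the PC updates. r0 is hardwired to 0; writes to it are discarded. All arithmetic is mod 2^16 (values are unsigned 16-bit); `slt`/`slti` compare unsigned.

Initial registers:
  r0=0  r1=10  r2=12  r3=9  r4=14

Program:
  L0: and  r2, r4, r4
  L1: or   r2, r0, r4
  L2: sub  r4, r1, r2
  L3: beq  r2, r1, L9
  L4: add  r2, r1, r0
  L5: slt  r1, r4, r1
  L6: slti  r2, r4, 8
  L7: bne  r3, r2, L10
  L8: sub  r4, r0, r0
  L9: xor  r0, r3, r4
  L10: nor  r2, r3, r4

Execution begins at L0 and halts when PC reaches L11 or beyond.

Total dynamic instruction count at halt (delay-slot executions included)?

PC=0  and  r2, r4, r4        | r0=0 r1=10 r2=14 r3=9 r4=14
PC=1  or   r2, r0, r4        | r0=0 r1=10 r2=14 r3=9 r4=14
PC=2  sub  r4, r1, r2        | r0=0 r1=10 r2=14 r3=9 r4=65532
PC=3  beq  r2, r1, L9        | r0=0 r1=10 r2=14 r3=9 r4=65532  [not taken]
PC=4  add  r2, r1, r0        | r0=0 r1=10 r2=10 r3=9 r4=65532
PC=5  slt  r1, r4, r1        | r0=0 r1=0 r2=10 r3=9 r4=65532
PC=6  slti  r2, r4, 8        | r0=0 r1=0 r2=0 r3=9 r4=65532
PC=7  bne  r3, r2, L10       | r0=0 r1=0 r2=0 r3=9 r4=65532  [TAKEN]
PC=8  sub  r4, r0, r0        | r0=0 r1=0 r2=0 r3=9 r4=0
PC=10 nor  r2, r3, r4        | r0=0 r1=0 r2=65526 r3=9 r4=0

10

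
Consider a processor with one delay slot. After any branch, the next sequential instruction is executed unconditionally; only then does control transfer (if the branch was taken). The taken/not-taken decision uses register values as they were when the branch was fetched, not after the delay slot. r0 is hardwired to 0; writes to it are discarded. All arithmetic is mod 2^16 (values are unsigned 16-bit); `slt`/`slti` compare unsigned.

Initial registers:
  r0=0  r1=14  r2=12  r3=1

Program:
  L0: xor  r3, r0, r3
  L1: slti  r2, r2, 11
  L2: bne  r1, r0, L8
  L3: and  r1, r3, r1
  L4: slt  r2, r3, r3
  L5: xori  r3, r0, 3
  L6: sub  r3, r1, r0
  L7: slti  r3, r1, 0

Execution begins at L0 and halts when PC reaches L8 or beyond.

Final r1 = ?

PC=0  xor  r3, r0, r3        | r0=0 r1=14 r2=12 r3=1
PC=1  slti  r2, r2, 11       | r0=0 r1=14 r2=0 r3=1
PC=2  bne  r1, r0, L8        | r0=0 r1=14 r2=0 r3=1  [TAKEN]
PC=3  and  r1, r3, r1        | r0=0 r1=0 r2=0 r3=1

0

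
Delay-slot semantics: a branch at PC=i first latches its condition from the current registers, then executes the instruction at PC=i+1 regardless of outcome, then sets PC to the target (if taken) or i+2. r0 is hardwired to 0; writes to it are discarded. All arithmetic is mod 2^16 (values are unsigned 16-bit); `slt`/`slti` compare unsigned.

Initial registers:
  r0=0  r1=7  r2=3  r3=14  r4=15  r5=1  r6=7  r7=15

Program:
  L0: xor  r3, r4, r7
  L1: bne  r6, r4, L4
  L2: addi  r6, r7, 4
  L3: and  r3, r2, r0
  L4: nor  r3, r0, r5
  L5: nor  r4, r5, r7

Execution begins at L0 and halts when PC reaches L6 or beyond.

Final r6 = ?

PC=0  xor  r3, r4, r7        | r0=0 r1=7 r2=3 r3=0 r4=15 r5=1 r6=7 r7=15
PC=1  bne  r6, r4, L4        | r0=0 r1=7 r2=3 r3=0 r4=15 r5=1 r6=7 r7=15  [TAKEN]
PC=2  addi  r6, r7, 4        | r0=0 r1=7 r2=3 r3=0 r4=15 r5=1 r6=19 r7=15
PC=4  nor  r3, r0, r5        | r0=0 r1=7 r2=3 r3=65534 r4=15 r5=1 r6=19 r7=15
PC=5  nor  r4, r5, r7        | r0=0 r1=7 r2=3 r3=65534 r4=65520 r5=1 r6=19 r7=15

19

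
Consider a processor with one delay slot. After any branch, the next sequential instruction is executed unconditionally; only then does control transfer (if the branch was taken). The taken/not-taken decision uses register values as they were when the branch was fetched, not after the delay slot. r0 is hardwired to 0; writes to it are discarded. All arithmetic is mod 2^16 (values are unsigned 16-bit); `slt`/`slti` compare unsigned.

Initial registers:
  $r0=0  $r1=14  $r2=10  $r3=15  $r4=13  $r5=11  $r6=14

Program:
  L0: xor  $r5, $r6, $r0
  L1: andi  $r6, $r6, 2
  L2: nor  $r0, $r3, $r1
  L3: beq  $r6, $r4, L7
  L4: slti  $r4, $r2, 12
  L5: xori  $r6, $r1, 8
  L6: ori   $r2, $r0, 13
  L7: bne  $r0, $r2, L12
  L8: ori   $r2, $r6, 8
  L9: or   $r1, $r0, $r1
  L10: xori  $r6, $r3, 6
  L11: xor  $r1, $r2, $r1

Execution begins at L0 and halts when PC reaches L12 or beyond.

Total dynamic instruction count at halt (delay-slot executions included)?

9

  step pc=0: xor  $r5, $r6, $r0  regs=(0,14,10,15,13,14,14)
  step pc=1: andi  $r6, $r6, 2  regs=(0,14,10,15,13,14,2)
  step pc=2: nor  $r0, $r3, $r1  regs=(0,14,10,15,13,14,2)
  step pc=3: beq  $r6, $r4, L7  cond=F  regs=(0,14,10,15,13,14,2)
  step pc=4: slti  $r4, $r2, 12  regs=(0,14,10,15,1,14,2)
  step pc=5: xori  $r6, $r1, 8  regs=(0,14,10,15,1,14,6)
  step pc=6: ori   $r2, $r0, 13  regs=(0,14,13,15,1,14,6)
  step pc=7: bne  $r0, $r2, L12  cond=T  regs=(0,14,13,15,1,14,6)
  step pc=8: ori   $r2, $r6, 8  regs=(0,14,14,15,1,14,6)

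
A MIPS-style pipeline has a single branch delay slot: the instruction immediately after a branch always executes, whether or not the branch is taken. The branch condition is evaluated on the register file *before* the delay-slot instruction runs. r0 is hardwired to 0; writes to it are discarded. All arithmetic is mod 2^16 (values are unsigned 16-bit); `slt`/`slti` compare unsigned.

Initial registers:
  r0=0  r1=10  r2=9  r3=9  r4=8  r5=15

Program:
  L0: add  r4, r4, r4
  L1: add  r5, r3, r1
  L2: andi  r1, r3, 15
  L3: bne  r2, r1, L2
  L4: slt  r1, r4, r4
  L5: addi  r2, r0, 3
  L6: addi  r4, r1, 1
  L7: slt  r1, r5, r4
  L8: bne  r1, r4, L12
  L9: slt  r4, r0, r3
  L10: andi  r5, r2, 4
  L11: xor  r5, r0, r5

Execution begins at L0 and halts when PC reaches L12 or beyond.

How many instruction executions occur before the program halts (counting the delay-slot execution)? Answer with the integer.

PC=0  add  r4, r4, r4        | r0=0 r1=10 r2=9 r3=9 r4=16 r5=15
PC=1  add  r5, r3, r1        | r0=0 r1=10 r2=9 r3=9 r4=16 r5=19
PC=2  andi  r1, r3, 15       | r0=0 r1=9 r2=9 r3=9 r4=16 r5=19
PC=3  bne  r2, r1, L2        | r0=0 r1=9 r2=9 r3=9 r4=16 r5=19  [not taken]
PC=4  slt  r1, r4, r4        | r0=0 r1=0 r2=9 r3=9 r4=16 r5=19
PC=5  addi  r2, r0, 3        | r0=0 r1=0 r2=3 r3=9 r4=16 r5=19
PC=6  addi  r4, r1, 1        | r0=0 r1=0 r2=3 r3=9 r4=1 r5=19
PC=7  slt  r1, r5, r4        | r0=0 r1=0 r2=3 r3=9 r4=1 r5=19
PC=8  bne  r1, r4, L12       | r0=0 r1=0 r2=3 r3=9 r4=1 r5=19  [TAKEN]
PC=9  slt  r4, r0, r3        | r0=0 r1=0 r2=3 r3=9 r4=1 r5=19

10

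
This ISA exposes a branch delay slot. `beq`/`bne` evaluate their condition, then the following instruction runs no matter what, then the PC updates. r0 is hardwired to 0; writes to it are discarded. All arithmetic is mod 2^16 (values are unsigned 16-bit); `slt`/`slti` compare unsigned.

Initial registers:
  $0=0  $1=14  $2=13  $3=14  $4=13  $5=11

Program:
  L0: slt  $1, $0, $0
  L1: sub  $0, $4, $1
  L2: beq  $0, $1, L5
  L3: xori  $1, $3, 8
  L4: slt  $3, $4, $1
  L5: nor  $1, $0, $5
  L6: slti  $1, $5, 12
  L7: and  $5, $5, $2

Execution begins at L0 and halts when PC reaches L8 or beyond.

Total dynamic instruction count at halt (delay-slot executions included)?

#0 slt  $1, $0, $0 ; 0/0/13/14/13/11
#1 sub  $0, $4, $1 ; 0/0/13/14/13/11
#2 beq  $0, $1, L5 ; 0/0/13/14/13/11 ; →target
#3 xori  $1, $3, 8 ; 0/6/13/14/13/11
#5 nor  $1, $0, $5 ; 0/65524/13/14/13/11
#6 slti  $1, $5, 12 ; 0/1/13/14/13/11
#7 and  $5, $5, $2 ; 0/1/13/14/13/9

7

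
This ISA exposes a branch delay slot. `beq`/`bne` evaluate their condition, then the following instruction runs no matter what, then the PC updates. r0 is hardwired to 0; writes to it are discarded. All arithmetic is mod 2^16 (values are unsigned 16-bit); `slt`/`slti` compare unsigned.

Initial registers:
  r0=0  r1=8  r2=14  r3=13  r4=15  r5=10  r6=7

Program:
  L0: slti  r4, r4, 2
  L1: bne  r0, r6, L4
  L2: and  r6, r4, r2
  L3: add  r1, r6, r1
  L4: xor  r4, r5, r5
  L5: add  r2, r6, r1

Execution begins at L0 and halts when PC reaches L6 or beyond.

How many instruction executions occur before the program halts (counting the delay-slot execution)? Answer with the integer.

#0 slti  r4, r4, 2 ; 0/8/14/13/0/10/7
#1 bne  r0, r6, L4 ; 0/8/14/13/0/10/7 ; →target
#2 and  r6, r4, r2 ; 0/8/14/13/0/10/0
#4 xor  r4, r5, r5 ; 0/8/14/13/0/10/0
#5 add  r2, r6, r1 ; 0/8/8/13/0/10/0

5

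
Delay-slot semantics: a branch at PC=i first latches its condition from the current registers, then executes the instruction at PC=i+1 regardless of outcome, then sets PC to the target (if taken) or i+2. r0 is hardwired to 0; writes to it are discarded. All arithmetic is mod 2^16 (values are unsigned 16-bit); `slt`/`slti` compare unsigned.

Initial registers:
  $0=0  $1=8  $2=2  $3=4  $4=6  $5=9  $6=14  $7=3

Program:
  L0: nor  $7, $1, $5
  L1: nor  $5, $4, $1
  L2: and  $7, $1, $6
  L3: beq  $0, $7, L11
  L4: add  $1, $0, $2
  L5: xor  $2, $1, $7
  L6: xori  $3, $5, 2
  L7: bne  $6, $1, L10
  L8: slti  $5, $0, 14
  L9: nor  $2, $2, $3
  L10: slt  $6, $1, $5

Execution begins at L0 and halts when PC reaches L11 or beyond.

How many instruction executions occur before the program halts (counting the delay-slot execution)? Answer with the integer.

10

PC=0  nor  $7, $1, $5        | $0=0 $1=8 $2=2 $3=4 $4=6 $5=9 $6=14 $7=65526
PC=1  nor  $5, $4, $1        | $0=0 $1=8 $2=2 $3=4 $4=6 $5=65521 $6=14 $7=65526
PC=2  and  $7, $1, $6        | $0=0 $1=8 $2=2 $3=4 $4=6 $5=65521 $6=14 $7=8
PC=3  beq  $0, $7, L11       | $0=0 $1=8 $2=2 $3=4 $4=6 $5=65521 $6=14 $7=8  [not taken]
PC=4  add  $1, $0, $2        | $0=0 $1=2 $2=2 $3=4 $4=6 $5=65521 $6=14 $7=8
PC=5  xor  $2, $1, $7        | $0=0 $1=2 $2=10 $3=4 $4=6 $5=65521 $6=14 $7=8
PC=6  xori  $3, $5, 2        | $0=0 $1=2 $2=10 $3=65523 $4=6 $5=65521 $6=14 $7=8
PC=7  bne  $6, $1, L10       | $0=0 $1=2 $2=10 $3=65523 $4=6 $5=65521 $6=14 $7=8  [TAKEN]
PC=8  slti  $5, $0, 14       | $0=0 $1=2 $2=10 $3=65523 $4=6 $5=1 $6=14 $7=8
PC=10 slt  $6, $1, $5        | $0=0 $1=2 $2=10 $3=65523 $4=6 $5=1 $6=0 $7=8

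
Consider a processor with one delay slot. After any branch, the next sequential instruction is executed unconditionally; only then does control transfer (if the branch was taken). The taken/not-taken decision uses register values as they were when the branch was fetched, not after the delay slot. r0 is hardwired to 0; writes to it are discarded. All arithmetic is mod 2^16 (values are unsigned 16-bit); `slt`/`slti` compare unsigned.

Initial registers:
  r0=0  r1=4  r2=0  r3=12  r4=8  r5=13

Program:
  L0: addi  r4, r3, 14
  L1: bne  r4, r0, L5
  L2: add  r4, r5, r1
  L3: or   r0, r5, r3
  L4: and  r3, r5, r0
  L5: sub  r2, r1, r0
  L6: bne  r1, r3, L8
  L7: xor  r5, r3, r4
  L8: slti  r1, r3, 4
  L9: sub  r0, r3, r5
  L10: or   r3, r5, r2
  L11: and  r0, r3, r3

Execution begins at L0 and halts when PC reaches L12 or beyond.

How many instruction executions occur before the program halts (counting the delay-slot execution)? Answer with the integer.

[0] addi  r4, r3, 14  →  {r0:0, r1:4, r2:0, r3:12, r4:26, r5:13}
[1] bne  r4, r0, L5  →  {r0:0, r1:4, r2:0, r3:12, r4:26, r5:13}  ⟨branch taken⟩
[2] add  r4, r5, r1  →  {r0:0, r1:4, r2:0, r3:12, r4:17, r5:13}
[5] sub  r2, r1, r0  →  {r0:0, r1:4, r2:4, r3:12, r4:17, r5:13}
[6] bne  r1, r3, L8  →  {r0:0, r1:4, r2:4, r3:12, r4:17, r5:13}  ⟨branch taken⟩
[7] xor  r5, r3, r4  →  {r0:0, r1:4, r2:4, r3:12, r4:17, r5:29}
[8] slti  r1, r3, 4  →  {r0:0, r1:0, r2:4, r3:12, r4:17, r5:29}
[9] sub  r0, r3, r5  →  {r0:0, r1:0, r2:4, r3:12, r4:17, r5:29}
[10] or   r3, r5, r2  →  {r0:0, r1:0, r2:4, r3:29, r4:17, r5:29}
[11] and  r0, r3, r3  →  {r0:0, r1:0, r2:4, r3:29, r4:17, r5:29}

10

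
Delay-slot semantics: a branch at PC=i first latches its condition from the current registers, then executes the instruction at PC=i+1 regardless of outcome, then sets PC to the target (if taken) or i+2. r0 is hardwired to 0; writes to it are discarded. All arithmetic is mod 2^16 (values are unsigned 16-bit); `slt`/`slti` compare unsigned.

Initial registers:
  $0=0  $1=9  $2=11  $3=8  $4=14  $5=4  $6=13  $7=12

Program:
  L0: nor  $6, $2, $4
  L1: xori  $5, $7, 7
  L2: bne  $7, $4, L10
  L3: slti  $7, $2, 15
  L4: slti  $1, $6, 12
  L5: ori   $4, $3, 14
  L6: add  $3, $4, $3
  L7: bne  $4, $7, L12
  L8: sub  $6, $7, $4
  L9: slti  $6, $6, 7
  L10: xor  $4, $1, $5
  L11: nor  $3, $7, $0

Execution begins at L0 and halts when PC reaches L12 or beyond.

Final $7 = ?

1

  step pc=0: nor  $6, $2, $4  regs=(0,9,11,8,14,4,65520,12)
  step pc=1: xori  $5, $7, 7  regs=(0,9,11,8,14,11,65520,12)
  step pc=2: bne  $7, $4, L10  cond=T  regs=(0,9,11,8,14,11,65520,12)
  step pc=3: slti  $7, $2, 15  regs=(0,9,11,8,14,11,65520,1)
  step pc=10: xor  $4, $1, $5  regs=(0,9,11,8,2,11,65520,1)
  step pc=11: nor  $3, $7, $0  regs=(0,9,11,65534,2,11,65520,1)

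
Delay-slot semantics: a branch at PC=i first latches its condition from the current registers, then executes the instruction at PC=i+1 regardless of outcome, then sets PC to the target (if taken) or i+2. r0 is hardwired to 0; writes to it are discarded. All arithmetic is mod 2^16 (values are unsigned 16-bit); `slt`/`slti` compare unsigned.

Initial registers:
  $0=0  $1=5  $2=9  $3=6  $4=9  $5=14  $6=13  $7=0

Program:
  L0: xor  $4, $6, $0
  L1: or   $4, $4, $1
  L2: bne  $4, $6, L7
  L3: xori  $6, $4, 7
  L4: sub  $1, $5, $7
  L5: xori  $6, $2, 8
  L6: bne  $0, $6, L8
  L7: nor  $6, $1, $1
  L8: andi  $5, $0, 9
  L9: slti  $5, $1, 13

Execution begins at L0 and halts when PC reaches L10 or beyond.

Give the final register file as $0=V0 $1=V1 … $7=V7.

  step pc=0: xor  $4, $6, $0  regs=(0,5,9,6,13,14,13,0)
  step pc=1: or   $4, $4, $1  regs=(0,5,9,6,13,14,13,0)
  step pc=2: bne  $4, $6, L7  cond=F  regs=(0,5,9,6,13,14,13,0)
  step pc=3: xori  $6, $4, 7  regs=(0,5,9,6,13,14,10,0)
  step pc=4: sub  $1, $5, $7  regs=(0,14,9,6,13,14,10,0)
  step pc=5: xori  $6, $2, 8  regs=(0,14,9,6,13,14,1,0)
  step pc=6: bne  $0, $6, L8  cond=T  regs=(0,14,9,6,13,14,1,0)
  step pc=7: nor  $6, $1, $1  regs=(0,14,9,6,13,14,65521,0)
  step pc=8: andi  $5, $0, 9  regs=(0,14,9,6,13,0,65521,0)
  step pc=9: slti  $5, $1, 13  regs=(0,14,9,6,13,0,65521,0)

$0=0 $1=14 $2=9 $3=6 $4=13 $5=0 $6=65521 $7=0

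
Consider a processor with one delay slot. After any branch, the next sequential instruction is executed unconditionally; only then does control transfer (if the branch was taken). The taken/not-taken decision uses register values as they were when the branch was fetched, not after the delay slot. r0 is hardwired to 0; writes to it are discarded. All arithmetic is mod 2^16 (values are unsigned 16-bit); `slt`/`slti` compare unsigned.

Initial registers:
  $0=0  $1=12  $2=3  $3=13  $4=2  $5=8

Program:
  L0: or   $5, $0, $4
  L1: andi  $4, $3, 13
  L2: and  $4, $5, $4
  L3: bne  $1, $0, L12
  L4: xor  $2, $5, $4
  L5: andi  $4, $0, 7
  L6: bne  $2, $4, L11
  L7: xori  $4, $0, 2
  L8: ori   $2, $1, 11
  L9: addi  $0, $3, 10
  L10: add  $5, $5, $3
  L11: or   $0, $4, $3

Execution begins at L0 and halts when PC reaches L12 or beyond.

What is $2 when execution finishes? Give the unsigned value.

#0 or   $5, $0, $4 ; 0/12/3/13/2/2
#1 andi  $4, $3, 13 ; 0/12/3/13/13/2
#2 and  $4, $5, $4 ; 0/12/3/13/0/2
#3 bne  $1, $0, L12 ; 0/12/3/13/0/2 ; →target
#4 xor  $2, $5, $4 ; 0/12/2/13/0/2

2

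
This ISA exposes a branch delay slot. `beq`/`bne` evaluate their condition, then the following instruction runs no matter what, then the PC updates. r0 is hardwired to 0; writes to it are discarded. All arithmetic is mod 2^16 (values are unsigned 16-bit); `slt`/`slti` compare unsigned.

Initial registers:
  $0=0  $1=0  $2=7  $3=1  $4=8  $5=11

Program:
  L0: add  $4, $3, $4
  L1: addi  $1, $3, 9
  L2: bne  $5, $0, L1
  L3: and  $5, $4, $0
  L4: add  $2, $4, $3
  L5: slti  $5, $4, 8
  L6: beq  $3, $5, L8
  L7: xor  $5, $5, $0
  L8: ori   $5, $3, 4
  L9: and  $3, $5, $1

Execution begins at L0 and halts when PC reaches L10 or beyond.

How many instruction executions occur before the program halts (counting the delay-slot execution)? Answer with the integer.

13

[0] add  $4, $3, $4  →  {$0:0, $1:0, $2:7, $3:1, $4:9, $5:11}
[1] addi  $1, $3, 9  →  {$0:0, $1:10, $2:7, $3:1, $4:9, $5:11}
[2] bne  $5, $0, L1  →  {$0:0, $1:10, $2:7, $3:1, $4:9, $5:11}  ⟨branch taken⟩
[3] and  $5, $4, $0  →  {$0:0, $1:10, $2:7, $3:1, $4:9, $5:0}
[1] addi  $1, $3, 9  →  {$0:0, $1:10, $2:7, $3:1, $4:9, $5:0}
[2] bne  $5, $0, L1  →  {$0:0, $1:10, $2:7, $3:1, $4:9, $5:0}  ⟨branch fallthrough⟩
[3] and  $5, $4, $0  →  {$0:0, $1:10, $2:7, $3:1, $4:9, $5:0}
[4] add  $2, $4, $3  →  {$0:0, $1:10, $2:10, $3:1, $4:9, $5:0}
[5] slti  $5, $4, 8  →  {$0:0, $1:10, $2:10, $3:1, $4:9, $5:0}
[6] beq  $3, $5, L8  →  {$0:0, $1:10, $2:10, $3:1, $4:9, $5:0}  ⟨branch fallthrough⟩
[7] xor  $5, $5, $0  →  {$0:0, $1:10, $2:10, $3:1, $4:9, $5:0}
[8] ori   $5, $3, 4  →  {$0:0, $1:10, $2:10, $3:1, $4:9, $5:5}
[9] and  $3, $5, $1  →  {$0:0, $1:10, $2:10, $3:0, $4:9, $5:5}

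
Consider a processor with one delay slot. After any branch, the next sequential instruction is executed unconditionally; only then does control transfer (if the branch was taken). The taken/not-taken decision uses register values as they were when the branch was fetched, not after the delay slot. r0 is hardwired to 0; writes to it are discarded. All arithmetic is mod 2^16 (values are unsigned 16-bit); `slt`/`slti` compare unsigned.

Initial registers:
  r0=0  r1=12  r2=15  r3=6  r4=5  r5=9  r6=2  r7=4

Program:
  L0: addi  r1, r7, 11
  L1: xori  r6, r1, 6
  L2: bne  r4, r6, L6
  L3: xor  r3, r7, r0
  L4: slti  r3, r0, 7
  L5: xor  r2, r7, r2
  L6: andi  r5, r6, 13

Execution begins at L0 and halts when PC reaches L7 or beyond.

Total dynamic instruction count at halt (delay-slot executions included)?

5

[0] addi  r1, r7, 11  →  {r0:0, r1:15, r2:15, r3:6, r4:5, r5:9, r6:2, r7:4}
[1] xori  r6, r1, 6  →  {r0:0, r1:15, r2:15, r3:6, r4:5, r5:9, r6:9, r7:4}
[2] bne  r4, r6, L6  →  {r0:0, r1:15, r2:15, r3:6, r4:5, r5:9, r6:9, r7:4}  ⟨branch taken⟩
[3] xor  r3, r7, r0  →  {r0:0, r1:15, r2:15, r3:4, r4:5, r5:9, r6:9, r7:4}
[6] andi  r5, r6, 13  →  {r0:0, r1:15, r2:15, r3:4, r4:5, r5:9, r6:9, r7:4}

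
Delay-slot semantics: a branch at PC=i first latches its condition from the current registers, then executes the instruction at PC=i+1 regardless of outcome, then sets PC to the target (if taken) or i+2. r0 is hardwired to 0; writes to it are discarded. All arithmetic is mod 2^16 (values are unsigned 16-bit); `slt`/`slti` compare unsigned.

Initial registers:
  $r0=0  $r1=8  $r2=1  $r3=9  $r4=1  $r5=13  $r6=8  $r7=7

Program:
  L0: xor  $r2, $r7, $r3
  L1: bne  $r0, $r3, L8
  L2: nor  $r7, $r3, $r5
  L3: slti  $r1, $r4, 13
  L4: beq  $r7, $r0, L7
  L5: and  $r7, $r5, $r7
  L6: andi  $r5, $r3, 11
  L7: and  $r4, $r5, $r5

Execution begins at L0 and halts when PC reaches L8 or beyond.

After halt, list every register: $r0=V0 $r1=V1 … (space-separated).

PC=0  xor  $r2, $r7, $r3     | $r0=0 $r1=8 $r2=14 $r3=9 $r4=1 $r5=13 $r6=8 $r7=7
PC=1  bne  $r0, $r3, L8      | $r0=0 $r1=8 $r2=14 $r3=9 $r4=1 $r5=13 $r6=8 $r7=7  [TAKEN]
PC=2  nor  $r7, $r3, $r5     | $r0=0 $r1=8 $r2=14 $r3=9 $r4=1 $r5=13 $r6=8 $r7=65522

$r0=0 $r1=8 $r2=14 $r3=9 $r4=1 $r5=13 $r6=8 $r7=65522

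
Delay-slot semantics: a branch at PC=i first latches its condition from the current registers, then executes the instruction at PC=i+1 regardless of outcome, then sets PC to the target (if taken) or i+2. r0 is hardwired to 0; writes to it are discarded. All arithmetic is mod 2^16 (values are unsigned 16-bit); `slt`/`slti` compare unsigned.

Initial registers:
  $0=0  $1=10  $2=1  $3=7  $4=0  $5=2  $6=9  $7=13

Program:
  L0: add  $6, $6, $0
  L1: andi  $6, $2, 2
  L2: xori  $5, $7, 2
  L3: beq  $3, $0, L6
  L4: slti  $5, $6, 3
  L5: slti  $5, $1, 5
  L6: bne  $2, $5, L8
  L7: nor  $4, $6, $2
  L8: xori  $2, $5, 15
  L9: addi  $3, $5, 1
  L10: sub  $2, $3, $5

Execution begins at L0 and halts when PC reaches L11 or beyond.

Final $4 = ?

  step pc=0: add  $6, $6, $0  regs=(0,10,1,7,0,2,9,13)
  step pc=1: andi  $6, $2, 2  regs=(0,10,1,7,0,2,0,13)
  step pc=2: xori  $5, $7, 2  regs=(0,10,1,7,0,15,0,13)
  step pc=3: beq  $3, $0, L6  cond=F  regs=(0,10,1,7,0,15,0,13)
  step pc=4: slti  $5, $6, 3  regs=(0,10,1,7,0,1,0,13)
  step pc=5: slti  $5, $1, 5  regs=(0,10,1,7,0,0,0,13)
  step pc=6: bne  $2, $5, L8  cond=T  regs=(0,10,1,7,0,0,0,13)
  step pc=7: nor  $4, $6, $2  regs=(0,10,1,7,65534,0,0,13)
  step pc=8: xori  $2, $5, 15  regs=(0,10,15,7,65534,0,0,13)
  step pc=9: addi  $3, $5, 1  regs=(0,10,15,1,65534,0,0,13)
  step pc=10: sub  $2, $3, $5  regs=(0,10,1,1,65534,0,0,13)

65534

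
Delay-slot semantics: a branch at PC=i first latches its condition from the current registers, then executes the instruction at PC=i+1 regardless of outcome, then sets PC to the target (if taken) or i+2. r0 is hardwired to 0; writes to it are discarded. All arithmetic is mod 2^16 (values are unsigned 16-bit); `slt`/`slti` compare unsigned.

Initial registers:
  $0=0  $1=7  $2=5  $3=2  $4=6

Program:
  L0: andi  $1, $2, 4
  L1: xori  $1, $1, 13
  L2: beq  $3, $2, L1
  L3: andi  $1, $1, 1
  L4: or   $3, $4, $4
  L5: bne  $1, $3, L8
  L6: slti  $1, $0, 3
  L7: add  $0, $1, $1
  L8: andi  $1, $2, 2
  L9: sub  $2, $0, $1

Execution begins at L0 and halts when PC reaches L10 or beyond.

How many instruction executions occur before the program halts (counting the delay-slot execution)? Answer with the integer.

#0 andi  $1, $2, 4 ; 0/4/5/2/6
#1 xori  $1, $1, 13 ; 0/9/5/2/6
#2 beq  $3, $2, L1 ; 0/9/5/2/6 ; →fallthru
#3 andi  $1, $1, 1 ; 0/1/5/2/6
#4 or   $3, $4, $4 ; 0/1/5/6/6
#5 bne  $1, $3, L8 ; 0/1/5/6/6 ; →target
#6 slti  $1, $0, 3 ; 0/1/5/6/6
#8 andi  $1, $2, 2 ; 0/0/5/6/6
#9 sub  $2, $0, $1 ; 0/0/0/6/6

9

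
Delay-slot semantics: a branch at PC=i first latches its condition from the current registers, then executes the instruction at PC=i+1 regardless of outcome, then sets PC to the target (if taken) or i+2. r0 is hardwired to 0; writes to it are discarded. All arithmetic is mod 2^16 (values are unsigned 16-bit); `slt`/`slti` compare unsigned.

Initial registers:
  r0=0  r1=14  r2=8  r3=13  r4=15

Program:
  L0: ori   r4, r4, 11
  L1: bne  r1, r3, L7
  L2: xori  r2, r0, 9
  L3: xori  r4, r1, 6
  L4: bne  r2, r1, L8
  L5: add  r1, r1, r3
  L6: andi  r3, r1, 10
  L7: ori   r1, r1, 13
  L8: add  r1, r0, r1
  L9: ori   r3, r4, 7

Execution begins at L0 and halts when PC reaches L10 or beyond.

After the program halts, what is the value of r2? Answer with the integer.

#0 ori   r4, r4, 11 ; 0/14/8/13/15
#1 bne  r1, r3, L7 ; 0/14/8/13/15 ; →target
#2 xori  r2, r0, 9 ; 0/14/9/13/15
#7 ori   r1, r1, 13 ; 0/15/9/13/15
#8 add  r1, r0, r1 ; 0/15/9/13/15
#9 ori   r3, r4, 7 ; 0/15/9/15/15

9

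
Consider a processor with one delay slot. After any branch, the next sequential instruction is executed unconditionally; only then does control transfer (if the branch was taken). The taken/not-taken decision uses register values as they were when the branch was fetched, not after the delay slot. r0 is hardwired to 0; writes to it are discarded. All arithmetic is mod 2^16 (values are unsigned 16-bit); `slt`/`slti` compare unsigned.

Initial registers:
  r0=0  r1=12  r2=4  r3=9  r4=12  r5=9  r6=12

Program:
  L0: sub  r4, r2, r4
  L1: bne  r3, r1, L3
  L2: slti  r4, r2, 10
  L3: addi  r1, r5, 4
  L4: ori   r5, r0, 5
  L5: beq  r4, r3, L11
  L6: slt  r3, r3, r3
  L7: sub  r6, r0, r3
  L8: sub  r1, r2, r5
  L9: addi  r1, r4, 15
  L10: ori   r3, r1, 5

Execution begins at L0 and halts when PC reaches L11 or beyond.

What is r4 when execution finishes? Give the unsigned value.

1

PC=0  sub  r4, r2, r4        | r0=0 r1=12 r2=4 r3=9 r4=65528 r5=9 r6=12
PC=1  bne  r3, r1, L3        | r0=0 r1=12 r2=4 r3=9 r4=65528 r5=9 r6=12  [TAKEN]
PC=2  slti  r4, r2, 10       | r0=0 r1=12 r2=4 r3=9 r4=1 r5=9 r6=12
PC=3  addi  r1, r5, 4        | r0=0 r1=13 r2=4 r3=9 r4=1 r5=9 r6=12
PC=4  ori   r5, r0, 5        | r0=0 r1=13 r2=4 r3=9 r4=1 r5=5 r6=12
PC=5  beq  r4, r3, L11       | r0=0 r1=13 r2=4 r3=9 r4=1 r5=5 r6=12  [not taken]
PC=6  slt  r3, r3, r3        | r0=0 r1=13 r2=4 r3=0 r4=1 r5=5 r6=12
PC=7  sub  r6, r0, r3        | r0=0 r1=13 r2=4 r3=0 r4=1 r5=5 r6=0
PC=8  sub  r1, r2, r5        | r0=0 r1=65535 r2=4 r3=0 r4=1 r5=5 r6=0
PC=9  addi  r1, r4, 15       | r0=0 r1=16 r2=4 r3=0 r4=1 r5=5 r6=0
PC=10 ori   r3, r1, 5        | r0=0 r1=16 r2=4 r3=21 r4=1 r5=5 r6=0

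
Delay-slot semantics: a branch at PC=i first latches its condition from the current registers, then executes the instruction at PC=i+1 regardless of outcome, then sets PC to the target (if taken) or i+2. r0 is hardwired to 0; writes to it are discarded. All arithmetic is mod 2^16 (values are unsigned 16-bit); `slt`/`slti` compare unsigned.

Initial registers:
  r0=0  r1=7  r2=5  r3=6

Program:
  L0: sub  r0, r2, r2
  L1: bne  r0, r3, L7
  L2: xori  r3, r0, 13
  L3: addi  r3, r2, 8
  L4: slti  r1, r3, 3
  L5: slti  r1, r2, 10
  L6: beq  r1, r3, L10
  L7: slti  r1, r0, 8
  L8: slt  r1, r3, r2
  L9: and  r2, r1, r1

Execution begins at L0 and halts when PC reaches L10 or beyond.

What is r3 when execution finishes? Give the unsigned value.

13

[0] sub  r0, r2, r2  →  {r0:0, r1:7, r2:5, r3:6}
[1] bne  r0, r3, L7  →  {r0:0, r1:7, r2:5, r3:6}  ⟨branch taken⟩
[2] xori  r3, r0, 13  →  {r0:0, r1:7, r2:5, r3:13}
[7] slti  r1, r0, 8  →  {r0:0, r1:1, r2:5, r3:13}
[8] slt  r1, r3, r2  →  {r0:0, r1:0, r2:5, r3:13}
[9] and  r2, r1, r1  →  {r0:0, r1:0, r2:0, r3:13}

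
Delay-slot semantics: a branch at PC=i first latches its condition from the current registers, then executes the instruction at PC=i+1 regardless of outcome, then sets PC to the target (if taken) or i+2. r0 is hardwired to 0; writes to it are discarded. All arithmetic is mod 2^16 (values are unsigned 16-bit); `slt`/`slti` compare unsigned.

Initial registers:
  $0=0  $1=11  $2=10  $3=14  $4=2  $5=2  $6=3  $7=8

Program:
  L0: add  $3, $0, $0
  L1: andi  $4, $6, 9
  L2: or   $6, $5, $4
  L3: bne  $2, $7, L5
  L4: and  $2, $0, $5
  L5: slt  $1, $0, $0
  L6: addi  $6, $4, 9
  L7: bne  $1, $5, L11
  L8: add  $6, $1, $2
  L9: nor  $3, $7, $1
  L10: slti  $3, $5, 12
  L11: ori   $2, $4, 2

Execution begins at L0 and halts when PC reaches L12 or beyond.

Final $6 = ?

[0] add  $3, $0, $0  →  {$0:0, $1:11, $2:10, $3:0, $4:2, $5:2, $6:3, $7:8}
[1] andi  $4, $6, 9  →  {$0:0, $1:11, $2:10, $3:0, $4:1, $5:2, $6:3, $7:8}
[2] or   $6, $5, $4  →  {$0:0, $1:11, $2:10, $3:0, $4:1, $5:2, $6:3, $7:8}
[3] bne  $2, $7, L5  →  {$0:0, $1:11, $2:10, $3:0, $4:1, $5:2, $6:3, $7:8}  ⟨branch taken⟩
[4] and  $2, $0, $5  →  {$0:0, $1:11, $2:0, $3:0, $4:1, $5:2, $6:3, $7:8}
[5] slt  $1, $0, $0  →  {$0:0, $1:0, $2:0, $3:0, $4:1, $5:2, $6:3, $7:8}
[6] addi  $6, $4, 9  →  {$0:0, $1:0, $2:0, $3:0, $4:1, $5:2, $6:10, $7:8}
[7] bne  $1, $5, L11  →  {$0:0, $1:0, $2:0, $3:0, $4:1, $5:2, $6:10, $7:8}  ⟨branch taken⟩
[8] add  $6, $1, $2  →  {$0:0, $1:0, $2:0, $3:0, $4:1, $5:2, $6:0, $7:8}
[11] ori   $2, $4, 2  →  {$0:0, $1:0, $2:3, $3:0, $4:1, $5:2, $6:0, $7:8}

0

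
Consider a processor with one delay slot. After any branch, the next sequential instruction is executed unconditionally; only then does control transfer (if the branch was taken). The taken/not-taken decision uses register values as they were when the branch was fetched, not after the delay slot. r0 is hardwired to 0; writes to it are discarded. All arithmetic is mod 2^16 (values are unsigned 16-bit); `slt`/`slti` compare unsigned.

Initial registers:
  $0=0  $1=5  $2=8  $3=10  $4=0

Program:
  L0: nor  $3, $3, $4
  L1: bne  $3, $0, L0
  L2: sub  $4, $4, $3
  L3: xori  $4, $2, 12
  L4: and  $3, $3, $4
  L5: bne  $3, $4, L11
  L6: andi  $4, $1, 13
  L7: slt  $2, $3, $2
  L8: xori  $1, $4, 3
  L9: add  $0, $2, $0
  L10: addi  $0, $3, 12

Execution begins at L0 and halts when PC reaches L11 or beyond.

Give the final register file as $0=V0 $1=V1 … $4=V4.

$0=0 $1=5 $2=8 $3=0 $4=5

PC=0  nor  $3, $3, $4        | $0=0 $1=5 $2=8 $3=65525 $4=0
PC=1  bne  $3, $0, L0        | $0=0 $1=5 $2=8 $3=65525 $4=0  [TAKEN]
PC=2  sub  $4, $4, $3        | $0=0 $1=5 $2=8 $3=65525 $4=11
PC=0  nor  $3, $3, $4        | $0=0 $1=5 $2=8 $3=0 $4=11
PC=1  bne  $3, $0, L0        | $0=0 $1=5 $2=8 $3=0 $4=11  [not taken]
PC=2  sub  $4, $4, $3        | $0=0 $1=5 $2=8 $3=0 $4=11
PC=3  xori  $4, $2, 12       | $0=0 $1=5 $2=8 $3=0 $4=4
PC=4  and  $3, $3, $4        | $0=0 $1=5 $2=8 $3=0 $4=4
PC=5  bne  $3, $4, L11       | $0=0 $1=5 $2=8 $3=0 $4=4  [TAKEN]
PC=6  andi  $4, $1, 13       | $0=0 $1=5 $2=8 $3=0 $4=5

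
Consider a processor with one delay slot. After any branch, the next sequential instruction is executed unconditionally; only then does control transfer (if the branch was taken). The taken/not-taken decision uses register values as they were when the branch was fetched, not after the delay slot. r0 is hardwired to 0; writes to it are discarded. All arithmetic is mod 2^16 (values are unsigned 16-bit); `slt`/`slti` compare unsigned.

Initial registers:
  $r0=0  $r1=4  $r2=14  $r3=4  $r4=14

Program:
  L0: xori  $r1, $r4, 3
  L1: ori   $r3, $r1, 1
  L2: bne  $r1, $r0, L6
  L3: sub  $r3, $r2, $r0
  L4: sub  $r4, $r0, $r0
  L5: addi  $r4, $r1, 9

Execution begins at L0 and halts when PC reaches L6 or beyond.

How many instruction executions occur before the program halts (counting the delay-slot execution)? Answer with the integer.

4

[0] xori  $r1, $r4, 3  →  {$r0:0, $r1:13, $r2:14, $r3:4, $r4:14}
[1] ori   $r3, $r1, 1  →  {$r0:0, $r1:13, $r2:14, $r3:13, $r4:14}
[2] bne  $r1, $r0, L6  →  {$r0:0, $r1:13, $r2:14, $r3:13, $r4:14}  ⟨branch taken⟩
[3] sub  $r3, $r2, $r0  →  {$r0:0, $r1:13, $r2:14, $r3:14, $r4:14}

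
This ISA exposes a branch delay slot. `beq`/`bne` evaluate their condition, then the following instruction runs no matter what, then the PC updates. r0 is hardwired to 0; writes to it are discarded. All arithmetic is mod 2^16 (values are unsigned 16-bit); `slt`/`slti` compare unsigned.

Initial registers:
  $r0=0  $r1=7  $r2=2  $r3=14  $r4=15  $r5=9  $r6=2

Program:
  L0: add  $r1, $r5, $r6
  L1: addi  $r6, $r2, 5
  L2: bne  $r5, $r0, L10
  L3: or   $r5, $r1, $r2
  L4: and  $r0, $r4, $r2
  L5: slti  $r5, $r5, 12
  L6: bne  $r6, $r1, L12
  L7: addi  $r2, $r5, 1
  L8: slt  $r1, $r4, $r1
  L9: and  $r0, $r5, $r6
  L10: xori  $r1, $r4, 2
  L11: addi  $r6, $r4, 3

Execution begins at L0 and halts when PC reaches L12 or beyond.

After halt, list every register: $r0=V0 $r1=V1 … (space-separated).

  step pc=0: add  $r1, $r5, $r6  regs=(0,11,2,14,15,9,2)
  step pc=1: addi  $r6, $r2, 5  regs=(0,11,2,14,15,9,7)
  step pc=2: bne  $r5, $r0, L10  cond=T  regs=(0,11,2,14,15,9,7)
  step pc=3: or   $r5, $r1, $r2  regs=(0,11,2,14,15,11,7)
  step pc=10: xori  $r1, $r4, 2  regs=(0,13,2,14,15,11,7)
  step pc=11: addi  $r6, $r4, 3  regs=(0,13,2,14,15,11,18)

$r0=0 $r1=13 $r2=2 $r3=14 $r4=15 $r5=11 $r6=18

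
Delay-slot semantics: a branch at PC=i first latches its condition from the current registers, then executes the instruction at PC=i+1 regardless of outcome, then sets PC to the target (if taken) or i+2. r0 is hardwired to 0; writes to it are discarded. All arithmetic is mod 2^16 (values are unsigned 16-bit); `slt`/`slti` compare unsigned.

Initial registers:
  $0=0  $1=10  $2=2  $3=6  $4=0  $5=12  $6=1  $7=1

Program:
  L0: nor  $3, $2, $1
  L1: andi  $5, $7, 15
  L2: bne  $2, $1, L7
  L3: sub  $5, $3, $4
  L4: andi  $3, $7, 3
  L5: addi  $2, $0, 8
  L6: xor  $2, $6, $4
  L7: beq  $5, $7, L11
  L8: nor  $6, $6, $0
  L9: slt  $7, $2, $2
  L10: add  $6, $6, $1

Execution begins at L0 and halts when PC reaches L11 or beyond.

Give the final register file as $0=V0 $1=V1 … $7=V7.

$0=0 $1=10 $2=2 $3=65525 $4=0 $5=65525 $6=8 $7=0

#0 nor  $3, $2, $1 ; 0/10/2/65525/0/12/1/1
#1 andi  $5, $7, 15 ; 0/10/2/65525/0/1/1/1
#2 bne  $2, $1, L7 ; 0/10/2/65525/0/1/1/1 ; →target
#3 sub  $5, $3, $4 ; 0/10/2/65525/0/65525/1/1
#7 beq  $5, $7, L11 ; 0/10/2/65525/0/65525/1/1 ; →fallthru
#8 nor  $6, $6, $0 ; 0/10/2/65525/0/65525/65534/1
#9 slt  $7, $2, $2 ; 0/10/2/65525/0/65525/65534/0
#10 add  $6, $6, $1 ; 0/10/2/65525/0/65525/8/0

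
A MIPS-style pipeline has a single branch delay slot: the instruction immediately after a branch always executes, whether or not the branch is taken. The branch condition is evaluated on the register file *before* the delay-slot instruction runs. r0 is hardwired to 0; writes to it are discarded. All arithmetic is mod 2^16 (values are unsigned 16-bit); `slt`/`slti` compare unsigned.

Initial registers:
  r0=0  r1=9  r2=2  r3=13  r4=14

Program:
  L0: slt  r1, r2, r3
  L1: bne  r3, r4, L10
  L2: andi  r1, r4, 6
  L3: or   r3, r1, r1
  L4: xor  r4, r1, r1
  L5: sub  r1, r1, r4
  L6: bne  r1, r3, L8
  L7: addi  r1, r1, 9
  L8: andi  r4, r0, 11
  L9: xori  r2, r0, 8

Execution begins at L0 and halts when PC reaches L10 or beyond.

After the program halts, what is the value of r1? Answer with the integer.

  step pc=0: slt  r1, r2, r3  regs=(0,1,2,13,14)
  step pc=1: bne  r3, r4, L10  cond=T  regs=(0,1,2,13,14)
  step pc=2: andi  r1, r4, 6  regs=(0,6,2,13,14)

6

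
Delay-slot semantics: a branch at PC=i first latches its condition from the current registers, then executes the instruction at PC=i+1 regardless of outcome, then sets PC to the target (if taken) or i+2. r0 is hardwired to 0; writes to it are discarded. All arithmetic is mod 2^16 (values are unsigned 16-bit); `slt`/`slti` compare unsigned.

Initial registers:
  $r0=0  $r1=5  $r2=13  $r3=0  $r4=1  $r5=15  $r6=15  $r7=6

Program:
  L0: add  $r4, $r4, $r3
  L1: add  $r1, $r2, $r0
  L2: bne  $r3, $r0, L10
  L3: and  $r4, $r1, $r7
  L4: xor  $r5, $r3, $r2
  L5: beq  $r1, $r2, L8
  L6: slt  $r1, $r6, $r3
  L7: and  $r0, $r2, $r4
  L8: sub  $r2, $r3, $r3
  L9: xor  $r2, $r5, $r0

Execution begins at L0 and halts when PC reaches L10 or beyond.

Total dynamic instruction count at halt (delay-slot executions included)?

#0 add  $r4, $r4, $r3 ; 0/5/13/0/1/15/15/6
#1 add  $r1, $r2, $r0 ; 0/13/13/0/1/15/15/6
#2 bne  $r3, $r0, L10 ; 0/13/13/0/1/15/15/6 ; →fallthru
#3 and  $r4, $r1, $r7 ; 0/13/13/0/4/15/15/6
#4 xor  $r5, $r3, $r2 ; 0/13/13/0/4/13/15/6
#5 beq  $r1, $r2, L8 ; 0/13/13/0/4/13/15/6 ; →target
#6 slt  $r1, $r6, $r3 ; 0/0/13/0/4/13/15/6
#8 sub  $r2, $r3, $r3 ; 0/0/0/0/4/13/15/6
#9 xor  $r2, $r5, $r0 ; 0/0/13/0/4/13/15/6

9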